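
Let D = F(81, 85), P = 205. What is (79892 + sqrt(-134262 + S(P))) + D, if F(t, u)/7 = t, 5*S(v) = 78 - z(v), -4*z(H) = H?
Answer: 80459 + I*sqrt(13423615)/10 ≈ 80459.0 + 366.38*I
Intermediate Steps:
z(H) = -H/4
S(v) = 78/5 + v/20 (S(v) = (78 - (-1)*v/4)/5 = (78 + v/4)/5 = 78/5 + v/20)
F(t, u) = 7*t
D = 567 (D = 7*81 = 567)
(79892 + sqrt(-134262 + S(P))) + D = (79892 + sqrt(-134262 + (78/5 + (1/20)*205))) + 567 = (79892 + sqrt(-134262 + (78/5 + 41/4))) + 567 = (79892 + sqrt(-134262 + 517/20)) + 567 = (79892 + sqrt(-2684723/20)) + 567 = (79892 + I*sqrt(13423615)/10) + 567 = 80459 + I*sqrt(13423615)/10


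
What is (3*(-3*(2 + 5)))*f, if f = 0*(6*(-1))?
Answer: 0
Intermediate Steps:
f = 0 (f = 0*(-6) = 0)
(3*(-3*(2 + 5)))*f = (3*(-3*(2 + 5)))*0 = (3*(-3*7))*0 = (3*(-21))*0 = -63*0 = 0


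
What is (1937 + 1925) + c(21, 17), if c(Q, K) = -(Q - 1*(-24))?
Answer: 3817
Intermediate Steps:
c(Q, K) = -24 - Q (c(Q, K) = -(Q + 24) = -(24 + Q) = -24 - Q)
(1937 + 1925) + c(21, 17) = (1937 + 1925) + (-24 - 1*21) = 3862 + (-24 - 21) = 3862 - 45 = 3817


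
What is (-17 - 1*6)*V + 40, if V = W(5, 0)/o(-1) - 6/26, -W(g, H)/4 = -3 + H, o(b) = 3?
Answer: -607/13 ≈ -46.692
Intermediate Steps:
W(g, H) = 12 - 4*H (W(g, H) = -4*(-3 + H) = 12 - 4*H)
V = 49/13 (V = (12 - 4*0)/3 - 6/26 = (12 + 0)*(⅓) - 6*1/26 = 12*(⅓) - 3/13 = 4 - 3/13 = 49/13 ≈ 3.7692)
(-17 - 1*6)*V + 40 = (-17 - 1*6)*(49/13) + 40 = (-17 - 6)*(49/13) + 40 = -23*49/13 + 40 = -1127/13 + 40 = -607/13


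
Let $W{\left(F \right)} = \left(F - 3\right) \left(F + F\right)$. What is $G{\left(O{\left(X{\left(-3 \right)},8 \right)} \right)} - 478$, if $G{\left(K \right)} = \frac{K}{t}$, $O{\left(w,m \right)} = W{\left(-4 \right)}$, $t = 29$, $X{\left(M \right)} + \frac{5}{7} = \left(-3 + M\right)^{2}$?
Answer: $- \frac{13806}{29} \approx -476.07$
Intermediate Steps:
$X{\left(M \right)} = - \frac{5}{7} + \left(-3 + M\right)^{2}$
$W{\left(F \right)} = 2 F \left(-3 + F\right)$ ($W{\left(F \right)} = \left(-3 + F\right) 2 F = 2 F \left(-3 + F\right)$)
$O{\left(w,m \right)} = 56$ ($O{\left(w,m \right)} = 2 \left(-4\right) \left(-3 - 4\right) = 2 \left(-4\right) \left(-7\right) = 56$)
$G{\left(K \right)} = \frac{K}{29}$
$G{\left(O{\left(X{\left(-3 \right)},8 \right)} \right)} - 478 = \frac{1}{29} \cdot 56 - 478 = \frac{56}{29} - 478 = - \frac{13806}{29}$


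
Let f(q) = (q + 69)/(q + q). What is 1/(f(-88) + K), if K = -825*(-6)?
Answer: 176/871219 ≈ 0.00020202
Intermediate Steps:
K = 4950
f(q) = (69 + q)/(2*q) (f(q) = (69 + q)/((2*q)) = (69 + q)*(1/(2*q)) = (69 + q)/(2*q))
1/(f(-88) + K) = 1/((1/2)*(69 - 88)/(-88) + 4950) = 1/((1/2)*(-1/88)*(-19) + 4950) = 1/(19/176 + 4950) = 1/(871219/176) = 176/871219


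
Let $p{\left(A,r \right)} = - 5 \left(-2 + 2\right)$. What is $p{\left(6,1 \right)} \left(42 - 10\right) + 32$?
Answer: $32$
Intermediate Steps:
$p{\left(A,r \right)} = 0$ ($p{\left(A,r \right)} = \left(-5\right) 0 = 0$)
$p{\left(6,1 \right)} \left(42 - 10\right) + 32 = 0 \left(42 - 10\right) + 32 = 0 \cdot 32 + 32 = 0 + 32 = 32$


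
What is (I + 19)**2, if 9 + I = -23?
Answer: 169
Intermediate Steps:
I = -32 (I = -9 - 23 = -32)
(I + 19)**2 = (-32 + 19)**2 = (-13)**2 = 169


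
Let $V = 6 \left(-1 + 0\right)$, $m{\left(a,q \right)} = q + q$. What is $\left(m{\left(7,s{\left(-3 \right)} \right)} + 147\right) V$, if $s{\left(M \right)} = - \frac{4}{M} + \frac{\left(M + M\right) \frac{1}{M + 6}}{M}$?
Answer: $-906$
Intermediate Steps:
$s{\left(M \right)} = - \frac{4}{M} + \frac{2}{6 + M}$ ($s{\left(M \right)} = - \frac{4}{M} + \frac{2 M \frac{1}{6 + M}}{M} = - \frac{4}{M} + \frac{2}{6 + M}$)
$m{\left(a,q \right)} = 2 q$
$V = -6$ ($V = 6 \left(-1\right) = -6$)
$\left(m{\left(7,s{\left(-3 \right)} \right)} + 147\right) V = \left(2 \frac{2 \left(-12 - -3\right)}{\left(-3\right) \left(6 - 3\right)} + 147\right) \left(-6\right) = \left(2 \cdot 2 \left(- \frac{1}{3}\right) \frac{1}{3} \left(-12 + 3\right) + 147\right) \left(-6\right) = \left(2 \cdot 2 \left(- \frac{1}{3}\right) \frac{1}{3} \left(-9\right) + 147\right) \left(-6\right) = \left(2 \cdot 2 + 147\right) \left(-6\right) = \left(4 + 147\right) \left(-6\right) = 151 \left(-6\right) = -906$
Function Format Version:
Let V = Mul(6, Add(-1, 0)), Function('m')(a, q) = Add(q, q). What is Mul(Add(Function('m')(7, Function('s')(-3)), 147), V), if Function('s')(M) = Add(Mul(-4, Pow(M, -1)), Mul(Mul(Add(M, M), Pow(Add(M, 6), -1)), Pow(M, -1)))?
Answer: -906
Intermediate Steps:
Function('s')(M) = Add(Mul(-4, Pow(M, -1)), Mul(2, Pow(Add(6, M), -1))) (Function('s')(M) = Add(Mul(-4, Pow(M, -1)), Mul(Mul(Mul(2, M), Pow(Add(6, M), -1)), Pow(M, -1))) = Add(Mul(-4, Pow(M, -1)), Mul(Mul(2, M, Pow(Add(6, M), -1)), Pow(M, -1))) = Add(Mul(-4, Pow(M, -1)), Mul(2, Pow(Add(6, M), -1))))
Function('m')(a, q) = Mul(2, q)
V = -6 (V = Mul(6, -1) = -6)
Mul(Add(Function('m')(7, Function('s')(-3)), 147), V) = Mul(Add(Mul(2, Mul(2, Pow(-3, -1), Pow(Add(6, -3), -1), Add(-12, Mul(-1, -3)))), 147), -6) = Mul(Add(Mul(2, Mul(2, Rational(-1, 3), Pow(3, -1), Add(-12, 3))), 147), -6) = Mul(Add(Mul(2, Mul(2, Rational(-1, 3), Rational(1, 3), -9)), 147), -6) = Mul(Add(Mul(2, 2), 147), -6) = Mul(Add(4, 147), -6) = Mul(151, -6) = -906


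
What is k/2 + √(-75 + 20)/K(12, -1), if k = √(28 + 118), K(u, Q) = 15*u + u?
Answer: √146/2 + I*√55/192 ≈ 6.0415 + 0.038626*I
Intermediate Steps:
K(u, Q) = 16*u
k = √146 ≈ 12.083
k/2 + √(-75 + 20)/K(12, -1) = √146/2 + √(-75 + 20)/((16*12)) = √146*(½) + √(-55)/192 = √146/2 + (I*√55)*(1/192) = √146/2 + I*√55/192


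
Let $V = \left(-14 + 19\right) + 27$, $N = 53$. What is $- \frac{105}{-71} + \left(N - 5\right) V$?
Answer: $\frac{109161}{71} \approx 1537.5$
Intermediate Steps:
$V = 32$ ($V = 5 + 27 = 32$)
$- \frac{105}{-71} + \left(N - 5\right) V = - \frac{105}{-71} + \left(53 - 5\right) 32 = \left(-105\right) \left(- \frac{1}{71}\right) + 48 \cdot 32 = \frac{105}{71} + 1536 = \frac{109161}{71}$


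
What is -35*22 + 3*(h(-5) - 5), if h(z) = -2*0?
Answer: -785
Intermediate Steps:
h(z) = 0
-35*22 + 3*(h(-5) - 5) = -35*22 + 3*(0 - 5) = -770 + 3*(-5) = -770 - 15 = -785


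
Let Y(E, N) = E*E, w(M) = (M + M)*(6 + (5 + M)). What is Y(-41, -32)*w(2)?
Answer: 87412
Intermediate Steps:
w(M) = 2*M*(11 + M) (w(M) = (2*M)*(11 + M) = 2*M*(11 + M))
Y(E, N) = E**2
Y(-41, -32)*w(2) = (-41)**2*(2*2*(11 + 2)) = 1681*(2*2*13) = 1681*52 = 87412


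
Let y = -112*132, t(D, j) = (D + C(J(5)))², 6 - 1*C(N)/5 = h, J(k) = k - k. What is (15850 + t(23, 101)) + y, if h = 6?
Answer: 1595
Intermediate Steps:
J(k) = 0
C(N) = 0 (C(N) = 30 - 5*6 = 30 - 30 = 0)
t(D, j) = D² (t(D, j) = (D + 0)² = D²)
y = -14784
(15850 + t(23, 101)) + y = (15850 + 23²) - 14784 = (15850 + 529) - 14784 = 16379 - 14784 = 1595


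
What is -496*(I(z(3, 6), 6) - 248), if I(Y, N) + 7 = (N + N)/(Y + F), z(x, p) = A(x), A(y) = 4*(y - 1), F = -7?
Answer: 120528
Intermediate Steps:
A(y) = -4 + 4*y (A(y) = 4*(-1 + y) = -4 + 4*y)
z(x, p) = -4 + 4*x
I(Y, N) = -7 + 2*N/(-7 + Y) (I(Y, N) = -7 + (N + N)/(Y - 7) = -7 + (2*N)/(-7 + Y) = -7 + 2*N/(-7 + Y))
-496*(I(z(3, 6), 6) - 248) = -496*((49 - 7*(-4 + 4*3) + 2*6)/(-7 + (-4 + 4*3)) - 248) = -496*((49 - 7*(-4 + 12) + 12)/(-7 + (-4 + 12)) - 248) = -496*((49 - 7*8 + 12)/(-7 + 8) - 248) = -496*((49 - 56 + 12)/1 - 248) = -496*(1*5 - 248) = -496*(5 - 248) = -496*(-243) = 120528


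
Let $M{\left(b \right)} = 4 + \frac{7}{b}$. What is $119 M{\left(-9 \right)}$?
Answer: $\frac{3451}{9} \approx 383.44$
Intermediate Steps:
$119 M{\left(-9 \right)} = 119 \left(4 + \frac{7}{-9}\right) = 119 \left(4 + 7 \left(- \frac{1}{9}\right)\right) = 119 \left(4 - \frac{7}{9}\right) = 119 \cdot \frac{29}{9} = \frac{3451}{9}$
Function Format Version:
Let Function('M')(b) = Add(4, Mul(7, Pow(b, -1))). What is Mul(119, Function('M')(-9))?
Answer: Rational(3451, 9) ≈ 383.44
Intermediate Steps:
Mul(119, Function('M')(-9)) = Mul(119, Add(4, Mul(7, Pow(-9, -1)))) = Mul(119, Add(4, Mul(7, Rational(-1, 9)))) = Mul(119, Add(4, Rational(-7, 9))) = Mul(119, Rational(29, 9)) = Rational(3451, 9)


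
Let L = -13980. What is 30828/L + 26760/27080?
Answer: -959828/788705 ≈ -1.2170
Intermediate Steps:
30828/L + 26760/27080 = 30828/(-13980) + 26760/27080 = 30828*(-1/13980) + 26760*(1/27080) = -2569/1165 + 669/677 = -959828/788705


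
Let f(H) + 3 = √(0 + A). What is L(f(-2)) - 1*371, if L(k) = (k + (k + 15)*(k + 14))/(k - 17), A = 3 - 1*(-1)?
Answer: -6859/18 ≈ -381.06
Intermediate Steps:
A = 4 (A = 3 + 1 = 4)
f(H) = -1 (f(H) = -3 + √(0 + 4) = -3 + √4 = -3 + 2 = -1)
L(k) = (k + (14 + k)*(15 + k))/(-17 + k) (L(k) = (k + (15 + k)*(14 + k))/(-17 + k) = (k + (14 + k)*(15 + k))/(-17 + k))
L(f(-2)) - 1*371 = (210 + (-1)² + 30*(-1))/(-17 - 1) - 1*371 = (210 + 1 - 30)/(-18) - 371 = -1/18*181 - 371 = -181/18 - 371 = -6859/18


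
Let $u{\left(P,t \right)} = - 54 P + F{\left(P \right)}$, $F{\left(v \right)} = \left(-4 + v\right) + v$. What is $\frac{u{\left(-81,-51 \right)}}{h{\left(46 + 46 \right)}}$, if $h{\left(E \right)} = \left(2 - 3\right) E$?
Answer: $- \frac{1052}{23} \approx -45.739$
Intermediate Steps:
$F{\left(v \right)} = -4 + 2 v$
$u{\left(P,t \right)} = -4 - 52 P$ ($u{\left(P,t \right)} = - 54 P + \left(-4 + 2 P\right) = -4 - 52 P$)
$h{\left(E \right)} = - E$
$\frac{u{\left(-81,-51 \right)}}{h{\left(46 + 46 \right)}} = \frac{-4 - -4212}{\left(-1\right) \left(46 + 46\right)} = \frac{-4 + 4212}{\left(-1\right) 92} = \frac{4208}{-92} = 4208 \left(- \frac{1}{92}\right) = - \frac{1052}{23}$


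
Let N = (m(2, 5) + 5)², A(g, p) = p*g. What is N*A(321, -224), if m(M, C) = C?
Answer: -7190400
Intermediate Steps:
A(g, p) = g*p
N = 100 (N = (5 + 5)² = 10² = 100)
N*A(321, -224) = 100*(321*(-224)) = 100*(-71904) = -7190400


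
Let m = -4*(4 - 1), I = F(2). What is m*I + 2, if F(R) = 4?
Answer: -46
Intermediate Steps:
I = 4
m = -12 (m = -4*3 = -12)
m*I + 2 = -12*4 + 2 = -48 + 2 = -46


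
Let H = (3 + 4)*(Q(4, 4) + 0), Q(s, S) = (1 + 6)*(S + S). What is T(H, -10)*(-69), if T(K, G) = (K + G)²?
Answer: -10068756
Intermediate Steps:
Q(s, S) = 14*S (Q(s, S) = 7*(2*S) = 14*S)
H = 392 (H = (3 + 4)*(14*4 + 0) = 7*(56 + 0) = 7*56 = 392)
T(K, G) = (G + K)²
T(H, -10)*(-69) = (-10 + 392)²*(-69) = 382²*(-69) = 145924*(-69) = -10068756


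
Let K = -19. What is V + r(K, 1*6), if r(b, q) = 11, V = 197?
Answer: 208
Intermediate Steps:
V + r(K, 1*6) = 197 + 11 = 208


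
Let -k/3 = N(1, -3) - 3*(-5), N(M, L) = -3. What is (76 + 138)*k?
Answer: -7704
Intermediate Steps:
k = -36 (k = -3*(-3 - 3*(-5)) = -3*(-3 + 15) = -3*12 = -36)
(76 + 138)*k = (76 + 138)*(-36) = 214*(-36) = -7704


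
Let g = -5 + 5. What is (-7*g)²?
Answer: 0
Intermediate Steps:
g = 0
(-7*g)² = (-7*0)² = 0² = 0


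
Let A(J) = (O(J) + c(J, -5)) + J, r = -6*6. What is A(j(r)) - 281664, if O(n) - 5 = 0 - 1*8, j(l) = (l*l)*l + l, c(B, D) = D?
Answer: -328364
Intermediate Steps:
r = -36
j(l) = l + l³ (j(l) = l²*l + l = l³ + l = l + l³)
O(n) = -3 (O(n) = 5 + (0 - 1*8) = 5 + (0 - 8) = 5 - 8 = -3)
A(J) = -8 + J (A(J) = (-3 - 5) + J = -8 + J)
A(j(r)) - 281664 = (-8 + (-36 + (-36)³)) - 281664 = (-8 + (-36 - 46656)) - 281664 = (-8 - 46692) - 281664 = -46700 - 281664 = -328364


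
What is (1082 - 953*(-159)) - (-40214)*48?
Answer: 2082881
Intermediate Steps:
(1082 - 953*(-159)) - (-40214)*48 = (1082 + 151527) - 1*(-1930272) = 152609 + 1930272 = 2082881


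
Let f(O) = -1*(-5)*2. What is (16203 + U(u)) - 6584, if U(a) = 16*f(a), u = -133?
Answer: 9779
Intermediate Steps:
f(O) = 10 (f(O) = 5*2 = 10)
U(a) = 160 (U(a) = 16*10 = 160)
(16203 + U(u)) - 6584 = (16203 + 160) - 6584 = 16363 - 6584 = 9779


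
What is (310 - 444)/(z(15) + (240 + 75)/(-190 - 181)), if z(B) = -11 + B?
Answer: -7102/167 ≈ -42.527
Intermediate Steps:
(310 - 444)/(z(15) + (240 + 75)/(-190 - 181)) = (310 - 444)/((-11 + 15) + (240 + 75)/(-190 - 181)) = -134/(4 + 315/(-371)) = -134/(4 + 315*(-1/371)) = -134/(4 - 45/53) = -134/167/53 = -134*53/167 = -7102/167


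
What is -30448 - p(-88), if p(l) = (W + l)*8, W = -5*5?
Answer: -29544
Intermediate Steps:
W = -25
p(l) = -200 + 8*l (p(l) = (-25 + l)*8 = -200 + 8*l)
-30448 - p(-88) = -30448 - (-200 + 8*(-88)) = -30448 - (-200 - 704) = -30448 - 1*(-904) = -30448 + 904 = -29544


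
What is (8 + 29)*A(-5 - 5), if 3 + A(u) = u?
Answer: -481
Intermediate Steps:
A(u) = -3 + u
(8 + 29)*A(-5 - 5) = (8 + 29)*(-3 + (-5 - 5)) = 37*(-3 - 10) = 37*(-13) = -481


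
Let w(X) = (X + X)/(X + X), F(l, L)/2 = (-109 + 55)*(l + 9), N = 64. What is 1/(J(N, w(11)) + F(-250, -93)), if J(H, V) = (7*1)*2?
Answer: 1/26042 ≈ 3.8399e-5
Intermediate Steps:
F(l, L) = -972 - 108*l (F(l, L) = 2*((-109 + 55)*(l + 9)) = 2*(-54*(9 + l)) = 2*(-486 - 54*l) = -972 - 108*l)
w(X) = 1 (w(X) = (2*X)/((2*X)) = (2*X)*(1/(2*X)) = 1)
J(H, V) = 14 (J(H, V) = 7*2 = 14)
1/(J(N, w(11)) + F(-250, -93)) = 1/(14 + (-972 - 108*(-250))) = 1/(14 + (-972 + 27000)) = 1/(14 + 26028) = 1/26042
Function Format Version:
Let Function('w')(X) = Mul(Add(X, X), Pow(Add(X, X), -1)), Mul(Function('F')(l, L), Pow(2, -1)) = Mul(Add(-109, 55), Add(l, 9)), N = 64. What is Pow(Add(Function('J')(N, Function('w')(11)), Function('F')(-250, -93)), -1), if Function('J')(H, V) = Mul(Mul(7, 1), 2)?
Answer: Rational(1, 26042) ≈ 3.8399e-5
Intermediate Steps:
Function('F')(l, L) = Add(-972, Mul(-108, l)) (Function('F')(l, L) = Mul(2, Mul(Add(-109, 55), Add(l, 9))) = Mul(2, Mul(-54, Add(9, l))) = Mul(2, Add(-486, Mul(-54, l))) = Add(-972, Mul(-108, l)))
Function('w')(X) = 1 (Function('w')(X) = Mul(Mul(2, X), Pow(Mul(2, X), -1)) = Mul(Mul(2, X), Mul(Rational(1, 2), Pow(X, -1))) = 1)
Function('J')(H, V) = 14 (Function('J')(H, V) = Mul(7, 2) = 14)
Pow(Add(Function('J')(N, Function('w')(11)), Function('F')(-250, -93)), -1) = Pow(Add(14, Add(-972, Mul(-108, -250))), -1) = Pow(Add(14, Add(-972, 27000)), -1) = Pow(Add(14, 26028), -1) = Pow(26042, -1) = Rational(1, 26042)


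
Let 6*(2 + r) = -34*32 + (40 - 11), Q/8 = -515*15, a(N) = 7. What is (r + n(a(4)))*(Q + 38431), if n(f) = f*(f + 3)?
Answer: 5071073/2 ≈ 2.5355e+6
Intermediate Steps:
n(f) = f*(3 + f)
Q = -61800 (Q = 8*(-515*15) = 8*(-7725) = -61800)
r = -357/2 (r = -2 + (-34*32 + (40 - 11))/6 = -2 + (-1088 + 29)/6 = -2 + (⅙)*(-1059) = -2 - 353/2 = -357/2 ≈ -178.50)
(r + n(a(4)))*(Q + 38431) = (-357/2 + 7*(3 + 7))*(-61800 + 38431) = (-357/2 + 7*10)*(-23369) = (-357/2 + 70)*(-23369) = -217/2*(-23369) = 5071073/2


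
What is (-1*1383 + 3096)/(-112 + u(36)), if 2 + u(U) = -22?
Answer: -1713/136 ≈ -12.596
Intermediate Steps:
u(U) = -24 (u(U) = -2 - 22 = -24)
(-1*1383 + 3096)/(-112 + u(36)) = (-1*1383 + 3096)/(-112 - 24) = (-1383 + 3096)/(-136) = 1713*(-1/136) = -1713/136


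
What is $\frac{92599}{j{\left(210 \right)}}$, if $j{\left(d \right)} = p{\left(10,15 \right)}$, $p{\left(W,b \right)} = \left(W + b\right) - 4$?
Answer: $\frac{92599}{21} \approx 4409.5$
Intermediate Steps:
$p{\left(W,b \right)} = -4 + W + b$ ($p{\left(W,b \right)} = \left(W + b\right) + \left(-6 + 2\right) = \left(W + b\right) - 4 = -4 + W + b$)
$j{\left(d \right)} = 21$ ($j{\left(d \right)} = -4 + 10 + 15 = 21$)
$\frac{92599}{j{\left(210 \right)}} = \frac{92599}{21}$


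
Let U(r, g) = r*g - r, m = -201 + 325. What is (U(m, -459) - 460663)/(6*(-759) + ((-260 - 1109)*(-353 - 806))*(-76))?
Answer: 517703/120591550 ≈ 0.0042930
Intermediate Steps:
m = 124
U(r, g) = -r + g*r (U(r, g) = g*r - r = -r + g*r)
(U(m, -459) - 460663)/(6*(-759) + ((-260 - 1109)*(-353 - 806))*(-76)) = (124*(-1 - 459) - 460663)/(6*(-759) + ((-260 - 1109)*(-353 - 806))*(-76)) = (124*(-460) - 460663)/(-4554 - 1369*(-1159)*(-76)) = (-57040 - 460663)/(-4554 + 1586671*(-76)) = -517703/(-4554 - 120586996) = -517703/(-120591550) = -517703*(-1/120591550) = 517703/120591550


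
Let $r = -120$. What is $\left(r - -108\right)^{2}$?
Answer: $144$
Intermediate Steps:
$\left(r - -108\right)^{2} = \left(-120 - -108\right)^{2} = \left(-120 + 108\right)^{2} = \left(-12\right)^{2} = 144$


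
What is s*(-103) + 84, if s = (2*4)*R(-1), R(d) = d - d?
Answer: 84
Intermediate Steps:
R(d) = 0
s = 0 (s = (2*4)*0 = 8*0 = 0)
s*(-103) + 84 = 0*(-103) + 84 = 0 + 84 = 84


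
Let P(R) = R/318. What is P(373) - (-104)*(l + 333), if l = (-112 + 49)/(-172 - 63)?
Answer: 2590220551/74730 ≈ 34661.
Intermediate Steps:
l = 63/235 (l = -63/(-235) = -63*(-1/235) = 63/235 ≈ 0.26809)
P(R) = R/318 (P(R) = R*(1/318) = R/318)
P(373) - (-104)*(l + 333) = (1/318)*373 - (-104)*(63/235 + 333) = 373/318 - (-104)*78318/235 = 373/318 - 1*(-8145072/235) = 373/318 + 8145072/235 = 2590220551/74730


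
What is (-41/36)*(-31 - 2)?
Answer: 451/12 ≈ 37.583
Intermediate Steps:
(-41/36)*(-31 - 2) = -41*1/36*(-33) = -41/36*(-33) = 451/12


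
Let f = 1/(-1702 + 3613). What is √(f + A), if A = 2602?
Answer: √193924497/273 ≈ 51.010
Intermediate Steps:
f = 1/1911 ≈ 0.00052329
√(f + A) = √(1/1911 + 2602) = √(4972423/1911) = √193924497/273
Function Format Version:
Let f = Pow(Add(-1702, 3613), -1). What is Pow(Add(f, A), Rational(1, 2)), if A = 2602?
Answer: Mul(Rational(1, 273), Pow(193924497, Rational(1, 2))) ≈ 51.010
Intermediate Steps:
f = Rational(1, 1911) (f = Pow(1911, -1) = Rational(1, 1911) ≈ 0.00052329)
Pow(Add(f, A), Rational(1, 2)) = Pow(Add(Rational(1, 1911), 2602), Rational(1, 2)) = Pow(Rational(4972423, 1911), Rational(1, 2)) = Mul(Rational(1, 273), Pow(193924497, Rational(1, 2)))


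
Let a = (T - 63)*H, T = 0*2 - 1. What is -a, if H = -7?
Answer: -448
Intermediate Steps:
T = -1 (T = 0 - 1 = -1)
a = 448 (a = (-1 - 63)*(-7) = -64*(-7) = 448)
-a = -1*448 = -448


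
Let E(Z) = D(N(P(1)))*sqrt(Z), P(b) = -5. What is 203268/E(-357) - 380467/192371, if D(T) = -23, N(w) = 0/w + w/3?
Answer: -380467/192371 + 67756*I*sqrt(357)/2737 ≈ -1.9778 + 467.74*I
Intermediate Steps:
N(w) = w/3 (N(w) = 0 + w*(1/3) = 0 + w/3 = w/3)
E(Z) = -23*sqrt(Z)
203268/E(-357) - 380467/192371 = 203268/((-23*I*sqrt(357))) - 380467/192371 = 203268*(I*sqrt(357)/8211) - 380467/192371 = 67756*I*sqrt(357)/2737 - 380467/192371 = -380467/192371 + 67756*I*sqrt(357)/2737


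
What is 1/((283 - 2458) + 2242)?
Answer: 1/67 ≈ 0.014925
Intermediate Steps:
1/((283 - 2458) + 2242) = 1/(-2175 + 2242) = 1/67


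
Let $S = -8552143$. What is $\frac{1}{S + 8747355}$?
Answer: $\frac{1}{195212} \approx 5.1226 \cdot 10^{-6}$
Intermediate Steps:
$\frac{1}{S + 8747355} = \frac{1}{-8552143 + 8747355} = \frac{1}{195212}$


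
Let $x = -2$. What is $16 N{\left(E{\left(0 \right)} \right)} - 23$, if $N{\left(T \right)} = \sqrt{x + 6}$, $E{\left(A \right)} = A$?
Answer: $9$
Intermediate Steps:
$N{\left(T \right)} = 2$ ($N{\left(T \right)} = \sqrt{-2 + 6} = \sqrt{4} = 2$)
$16 N{\left(E{\left(0 \right)} \right)} - 23 = 16 \cdot 2 - 23 = 32 - 23 = 9$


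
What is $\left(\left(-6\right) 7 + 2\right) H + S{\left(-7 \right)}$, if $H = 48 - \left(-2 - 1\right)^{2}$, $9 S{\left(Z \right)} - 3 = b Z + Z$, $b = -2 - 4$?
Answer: $- \frac{14002}{9} \approx -1555.8$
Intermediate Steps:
$b = -6$ ($b = -2 - 4 = -6$)
$S{\left(Z \right)} = \frac{1}{3} - \frac{5 Z}{9}$ ($S{\left(Z \right)} = \frac{1}{3} + \frac{- 6 Z + Z}{9} = \frac{1}{3} + \frac{\left(-5\right) Z}{9} = \frac{1}{3} - \frac{5 Z}{9}$)
$H = 39$ ($H = 48 - \left(-3\right)^{2} = 48 - 9 = 39$)
$\left(\left(-6\right) 7 + 2\right) H + S{\left(-7 \right)} = \left(\left(-6\right) 7 + 2\right) 39 + \left(\frac{1}{3} - - \frac{35}{9}\right) = \left(-42 + 2\right) 39 + \left(\frac{1}{3} + \frac{35}{9}\right) = \left(-40\right) 39 + \frac{38}{9} = -1560 + \frac{38}{9} = - \frac{14002}{9}$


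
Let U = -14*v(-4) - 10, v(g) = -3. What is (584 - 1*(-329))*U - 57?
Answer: 29159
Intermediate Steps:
U = 32 (U = -14*(-3) - 10 = 42 - 10 = 32)
(584 - 1*(-329))*U - 57 = (584 - 1*(-329))*32 - 57 = (584 + 329)*32 - 57 = 913*32 - 57 = 29216 - 57 = 29159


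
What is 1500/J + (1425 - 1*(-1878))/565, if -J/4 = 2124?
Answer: 2267899/400020 ≈ 5.6695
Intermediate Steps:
J = -8496 (J = -4*2124 = -8496)
1500/J + (1425 - 1*(-1878))/565 = 1500/(-8496) + (1425 - 1*(-1878))/565 = 1500*(-1/8496) + (1425 + 1878)*(1/565) = -125/708 + 3303*(1/565) = -125/708 + 3303/565 = 2267899/400020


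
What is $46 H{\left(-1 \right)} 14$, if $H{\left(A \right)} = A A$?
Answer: $644$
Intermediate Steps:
$H{\left(A \right)} = A^{2}$
$46 H{\left(-1 \right)} 14 = 46 \left(-1\right)^{2} \cdot 14 = 46 \cdot 1 \cdot 14 = 46 \cdot 14 = 644$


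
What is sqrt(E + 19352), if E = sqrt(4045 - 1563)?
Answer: sqrt(19352 + sqrt(2482)) ≈ 139.29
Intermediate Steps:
E = sqrt(2482) ≈ 49.820
sqrt(E + 19352) = sqrt(sqrt(2482) + 19352) = sqrt(19352 + sqrt(2482))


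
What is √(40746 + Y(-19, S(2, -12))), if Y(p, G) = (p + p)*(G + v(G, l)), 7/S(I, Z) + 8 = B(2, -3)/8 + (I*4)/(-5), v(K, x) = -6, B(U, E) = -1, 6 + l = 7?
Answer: √6204365614/389 ≈ 202.49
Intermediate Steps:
l = 1 (l = -6 + 7 = 1)
S(I, Z) = 7/(-65/8 - 4*I/5) (S(I, Z) = 7/(-8 + (-1/8 + (I*4)/(-5))) = 7/(-8 + (-1*⅛ + (4*I)*(-⅕))) = 7/(-8 + (-⅛ - 4*I/5)) = 7/(-65/8 - 4*I/5))
Y(p, G) = 2*p*(-6 + G) (Y(p, G) = (p + p)*(G - 6) = (2*p)*(-6 + G) = 2*p*(-6 + G))
√(40746 + Y(-19, S(2, -12))) = √(40746 + 2*(-19)*(-6 - 280/(325 + 32*2))) = √(40746 + 2*(-19)*(-6 - 280/(325 + 64))) = √(40746 + 2*(-19)*(-6 - 280/389)) = √(40746 + 2*(-19)*(-2614/389)) = √(40746 + 99332/389) = √(15949526/389) = √6204365614/389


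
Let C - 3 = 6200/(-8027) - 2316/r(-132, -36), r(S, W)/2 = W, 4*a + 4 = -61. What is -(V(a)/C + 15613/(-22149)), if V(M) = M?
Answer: 86394829807/73379504106 ≈ 1.1774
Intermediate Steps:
a = -65/4 (a = -1 + (¼)*(-61) = -1 - 61/4 = -65/4 ≈ -16.250)
r(S, W) = 2*W
C = 1656497/48162 (C = 3 + (6200/(-8027) - 2316/(2*(-36))) = 3 + (6200*(-1/8027) - 2316/(-72)) = 3 + (-6200/8027 - 2316*(-1/72)) = 3 + (-6200/8027 + 193/6) = 3 + 1512011/48162 = 1656497/48162 ≈ 34.394)
-(V(a)/C + 15613/(-22149)) = -(-65/(4*1656497/48162) + 15613/(-22149)) = -(-65/4*48162/1656497 + 15613*(-1/22149)) = -(-1565265/3312994 - 15613/22149) = -1*(-86394829807/73379504106) = 86394829807/73379504106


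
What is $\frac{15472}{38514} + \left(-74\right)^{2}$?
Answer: $\frac{105459068}{19257} \approx 5476.4$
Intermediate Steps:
$\frac{15472}{38514} + \left(-74\right)^{2} = 15472 \cdot \frac{1}{38514} + 5476 = \frac{7736}{19257} + 5476 = \frac{105459068}{19257}$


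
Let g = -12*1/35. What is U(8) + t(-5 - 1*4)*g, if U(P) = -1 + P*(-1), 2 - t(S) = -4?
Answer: -387/35 ≈ -11.057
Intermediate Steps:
t(S) = 6 (t(S) = 2 - 1*(-4) = 2 + 4 = 6)
U(P) = -1 - P
g = -12/35 (g = -12*1/35 = -12/35 ≈ -0.34286)
U(8) + t(-5 - 1*4)*g = (-1 - 1*8) + 6*(-12/35) = (-1 - 8) - 72/35 = -9 - 72/35 = -387/35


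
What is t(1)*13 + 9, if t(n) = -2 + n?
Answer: -4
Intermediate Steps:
t(1)*13 + 9 = (-2 + 1)*13 + 9 = -1*13 + 9 = -13 + 9 = -4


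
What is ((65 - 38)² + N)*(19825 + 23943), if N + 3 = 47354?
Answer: 2104365440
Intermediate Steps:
N = 47351 (N = -3 + 47354 = 47351)
((65 - 38)² + N)*(19825 + 23943) = ((65 - 38)² + 47351)*(19825 + 23943) = (27² + 47351)*43768 = (729 + 47351)*43768 = 48080*43768 = 2104365440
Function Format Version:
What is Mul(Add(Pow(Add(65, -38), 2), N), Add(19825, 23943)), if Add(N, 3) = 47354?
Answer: 2104365440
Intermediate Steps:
N = 47351 (N = Add(-3, 47354) = 47351)
Mul(Add(Pow(Add(65, -38), 2), N), Add(19825, 23943)) = Mul(Add(Pow(Add(65, -38), 2), 47351), Add(19825, 23943)) = Mul(Add(Pow(27, 2), 47351), 43768) = Mul(Add(729, 47351), 43768) = Mul(48080, 43768) = 2104365440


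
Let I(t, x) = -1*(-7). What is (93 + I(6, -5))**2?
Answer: 10000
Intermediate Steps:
I(t, x) = 7
(93 + I(6, -5))**2 = (93 + 7)**2 = 100**2 = 10000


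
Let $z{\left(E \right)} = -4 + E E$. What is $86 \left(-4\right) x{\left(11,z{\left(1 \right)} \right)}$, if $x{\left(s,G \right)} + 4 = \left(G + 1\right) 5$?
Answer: $4816$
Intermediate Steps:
$z{\left(E \right)} = -4 + E^{2}$
$x{\left(s,G \right)} = 1 + 5 G$ ($x{\left(s,G \right)} = -4 + \left(G + 1\right) 5 = -4 + \left(1 + G\right) 5 = -4 + \left(5 + 5 G\right) = 1 + 5 G$)
$86 \left(-4\right) x{\left(11,z{\left(1 \right)} \right)} = 86 \left(-4\right) \left(1 + 5 \left(-4 + 1^{2}\right)\right) = - 344 \left(1 + 5 \left(-4 + 1\right)\right) = - 344 \left(1 + 5 \left(-3\right)\right) = - 344 \left(1 - 15\right) = \left(-344\right) \left(-14\right) = 4816$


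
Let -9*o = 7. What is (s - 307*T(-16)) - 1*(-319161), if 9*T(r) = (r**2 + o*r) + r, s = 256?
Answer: 25175273/81 ≈ 3.1081e+5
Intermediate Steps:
o = -7/9 (o = -1/9*7 = -7/9 ≈ -0.77778)
T(r) = r**2/9 + 2*r/81 (T(r) = ((r**2 - 7*r/9) + r)/9 = (r**2 + 2*r/9)/9 = r**2/9 + 2*r/81)
(s - 307*T(-16)) - 1*(-319161) = (256 - 307*(-16)*(2 + 9*(-16))/81) - 1*(-319161) = (256 - 307*(-16)*(2 - 144)/81) + 319161 = (256 - 307*(-16)*(-142)/81) + 319161 = (256 - 307*2272/81) + 319161 = (256 - 697504/81) + 319161 = -676768/81 + 319161 = 25175273/81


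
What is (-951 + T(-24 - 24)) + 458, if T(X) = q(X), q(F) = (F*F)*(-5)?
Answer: -12013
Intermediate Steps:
q(F) = -5*F**2 (q(F) = F**2*(-5) = -5*F**2)
T(X) = -5*X**2
(-951 + T(-24 - 24)) + 458 = (-951 - 5*(-24 - 24)**2) + 458 = (-951 - 5*(-48)**2) + 458 = (-951 - 5*2304) + 458 = (-951 - 11520) + 458 = -12471 + 458 = -12013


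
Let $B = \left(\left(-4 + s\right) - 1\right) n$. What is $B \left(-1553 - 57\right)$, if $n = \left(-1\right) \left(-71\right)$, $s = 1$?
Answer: $457240$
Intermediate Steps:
$n = 71$
$B = -284$ ($B = \left(\left(-4 + 1\right) - 1\right) 71 = \left(-3 - 1\right) 71 = \left(-4\right) 71 = -284$)
$B \left(-1553 - 57\right) = - 284 \left(-1553 - 57\right) = \left(-284\right) \left(-1610\right) = 457240$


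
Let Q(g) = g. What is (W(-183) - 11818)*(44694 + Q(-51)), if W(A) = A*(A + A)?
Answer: 2462507880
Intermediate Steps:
W(A) = 2*A² (W(A) = A*(2*A) = 2*A²)
(W(-183) - 11818)*(44694 + Q(-51)) = (2*(-183)² - 11818)*(44694 - 51) = (2*33489 - 11818)*44643 = (66978 - 11818)*44643 = 55160*44643 = 2462507880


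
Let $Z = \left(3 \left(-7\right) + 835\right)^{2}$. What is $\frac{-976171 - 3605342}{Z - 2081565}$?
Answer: $\frac{4581513}{1418969} \approx 3.2288$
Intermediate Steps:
$Z = 662596$ ($Z = \left(-21 + 835\right)^{2} = 814^{2} = 662596$)
$\frac{-976171 - 3605342}{Z - 2081565} = \frac{-976171 - 3605342}{662596 - 2081565} = - \frac{4581513}{-1418969} = \left(-4581513\right) \left(- \frac{1}{1418969}\right) = \frac{4581513}{1418969}$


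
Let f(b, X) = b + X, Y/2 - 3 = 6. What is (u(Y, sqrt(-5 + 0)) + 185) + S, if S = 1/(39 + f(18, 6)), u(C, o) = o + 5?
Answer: 11971/63 + I*sqrt(5) ≈ 190.02 + 2.2361*I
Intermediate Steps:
Y = 18 (Y = 6 + 2*6 = 6 + 12 = 18)
f(b, X) = X + b
u(C, o) = 5 + o
S = 1/63 (S = 1/(39 + (6 + 18)) = 1/(39 + 24) = 1/63 ≈ 0.015873)
(u(Y, sqrt(-5 + 0)) + 185) + S = ((5 + sqrt(-5 + 0)) + 185) + 1/63 = ((5 + sqrt(-5)) + 185) + 1/63 = ((5 + I*sqrt(5)) + 185) + 1/63 = (190 + I*sqrt(5)) + 1/63 = 11971/63 + I*sqrt(5)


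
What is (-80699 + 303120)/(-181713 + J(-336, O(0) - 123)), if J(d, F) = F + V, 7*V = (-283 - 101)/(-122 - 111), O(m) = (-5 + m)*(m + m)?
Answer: -362768651/296574132 ≈ -1.2232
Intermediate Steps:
O(m) = 2*m*(-5 + m) (O(m) = (-5 + m)*(2*m) = 2*m*(-5 + m))
V = 384/1631 (V = ((-283 - 101)/(-122 - 111))/7 = (-384/(-233))/7 = (-384*(-1/233))/7 = (⅐)*(384/233) = 384/1631 ≈ 0.23544)
J(d, F) = 384/1631 + F (J(d, F) = F + 384/1631 = 384/1631 + F)
(-80699 + 303120)/(-181713 + J(-336, O(0) - 123)) = (-80699 + 303120)/(-181713 + (384/1631 + (2*0*(-5 + 0) - 123))) = 222421/(-181713 + (384/1631 + (2*0*(-5) - 123))) = 222421/(-181713 + (384/1631 + (0 - 123))) = 222421/(-181713 + (384/1631 - 123)) = 222421/(-181713 - 200229/1631) = 222421/(-296574132/1631) = 222421*(-1631/296574132) = -362768651/296574132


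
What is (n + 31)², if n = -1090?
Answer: 1121481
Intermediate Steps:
(n + 31)² = (-1090 + 31)² = (-1059)² = 1121481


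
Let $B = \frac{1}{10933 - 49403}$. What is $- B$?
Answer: $\frac{1}{38470} \approx 2.5994 \cdot 10^{-5}$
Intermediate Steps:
$B = - \frac{1}{38470}$ ($B = \frac{1}{-38470} = - \frac{1}{38470} \approx -2.5994 \cdot 10^{-5}$)
$- B = \left(-1\right) \left(- \frac{1}{38470}\right) = \frac{1}{38470}$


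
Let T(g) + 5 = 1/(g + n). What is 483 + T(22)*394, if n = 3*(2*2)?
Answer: -25082/17 ≈ -1475.4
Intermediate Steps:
n = 12 (n = 3*4 = 12)
T(g) = -5 + 1/(12 + g) (T(g) = -5 + 1/(g + 12) = -5 + 1/(12 + g))
483 + T(22)*394 = 483 + ((-59 - 5*22)/(12 + 22))*394 = 483 + ((-59 - 110)/34)*394 = 483 + ((1/34)*(-169))*394 = 483 - 169/34*394 = 483 - 33293/17 = -25082/17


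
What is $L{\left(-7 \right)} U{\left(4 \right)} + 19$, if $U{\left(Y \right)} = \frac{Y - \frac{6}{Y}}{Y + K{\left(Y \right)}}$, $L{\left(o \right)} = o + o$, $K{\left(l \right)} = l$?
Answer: $\frac{117}{8} \approx 14.625$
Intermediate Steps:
$L{\left(o \right)} = 2 o$
$U{\left(Y \right)} = \frac{Y - \frac{6}{Y}}{2 Y}$ ($U{\left(Y \right)} = \frac{Y - \frac{6}{Y}}{Y + Y} = \frac{Y - \frac{6}{Y}}{2 Y}$)
$L{\left(-7 \right)} U{\left(4 \right)} + 19 = 2 \left(-7\right) \left(\frac{1}{2} - \frac{3}{16}\right) + 19 = - 14 \left(\frac{1}{2} - \frac{3}{16}\right) + 19 = \left(-14\right) \frac{5}{16} + 19 = - \frac{35}{8} + 19 = \frac{117}{8}$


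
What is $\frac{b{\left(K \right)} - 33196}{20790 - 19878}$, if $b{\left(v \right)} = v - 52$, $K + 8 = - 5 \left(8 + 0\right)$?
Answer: $- \frac{2081}{57} \approx -36.509$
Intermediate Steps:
$K = -48$ ($K = -8 - 5 \left(8 + 0\right) = -8 - 40 = -48$)
$b{\left(v \right)} = -52 + v$
$\frac{b{\left(K \right)} - 33196}{20790 - 19878} = \frac{\left(-52 - 48\right) - 33196}{20790 - 19878} = \frac{-100 - 33196}{912} = \left(-33296\right) \frac{1}{912} = - \frac{2081}{57}$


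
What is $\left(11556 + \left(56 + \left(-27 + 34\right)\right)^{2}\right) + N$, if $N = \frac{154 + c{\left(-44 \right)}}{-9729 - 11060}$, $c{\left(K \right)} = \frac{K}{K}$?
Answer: $\frac{322749070}{20789} \approx 15525.0$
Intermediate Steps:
$c{\left(K \right)} = 1$
$N = - \frac{155}{20789}$ ($N = \frac{154 + 1}{-9729 - 11060} = \frac{155}{-20789} = 155 \left(- \frac{1}{20789}\right) = - \frac{155}{20789} \approx -0.0074559$)
$\left(11556 + \left(56 + \left(-27 + 34\right)\right)^{2}\right) + N = \left(11556 + \left(56 + \left(-27 + 34\right)\right)^{2}\right) - \frac{155}{20789} = \left(11556 + \left(56 + 7\right)^{2}\right) - \frac{155}{20789} = \left(11556 + 63^{2}\right) - \frac{155}{20789} = \left(11556 + 3969\right) - \frac{155}{20789} = 15525 - \frac{155}{20789} = \frac{322749070}{20789}$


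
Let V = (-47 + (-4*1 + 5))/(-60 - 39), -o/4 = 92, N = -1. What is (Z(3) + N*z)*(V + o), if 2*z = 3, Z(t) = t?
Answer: -18193/33 ≈ -551.30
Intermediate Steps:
o = -368 (o = -4*92 = -368)
z = 3/2 (z = (1/2)*3 = 3/2 ≈ 1.5000)
V = 46/99 (V = (-47 + (-4 + 5))/(-99) = (-47 + 1)*(-1/99) = -46*(-1/99) = 46/99 ≈ 0.46465)
(Z(3) + N*z)*(V + o) = (3 - 1*3/2)*(46/99 - 368) = (3 - 3/2)*(-36386/99) = (3/2)*(-36386/99) = -18193/33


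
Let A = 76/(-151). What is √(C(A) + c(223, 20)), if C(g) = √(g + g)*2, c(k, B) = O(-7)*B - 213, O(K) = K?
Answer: √(-8048753 + 604*I*√5738)/151 ≈ 0.0534 + 18.788*I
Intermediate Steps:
A = -76/151 (A = 76*(-1/151) = -76/151 ≈ -0.50331)
c(k, B) = -213 - 7*B (c(k, B) = -7*B - 213 = -213 - 7*B)
C(g) = 2*√2*√g (C(g) = √(2*g)*2 = (√2*√g)*2 = 2*√2*√g)
√(C(A) + c(223, 20)) = √(2*√2*√(-76/151) + (-213 - 7*20)) = √(2*√2*(2*I*√2869/151) + (-213 - 140)) = √(4*I*√5738/151 - 353) = √(-353 + 4*I*√5738/151)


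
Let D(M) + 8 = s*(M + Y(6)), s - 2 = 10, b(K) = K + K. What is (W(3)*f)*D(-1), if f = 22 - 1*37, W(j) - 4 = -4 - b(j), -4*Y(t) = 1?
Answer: -2070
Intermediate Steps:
Y(t) = -1/4 (Y(t) = -1/4*1 = -1/4)
b(K) = 2*K
s = 12 (s = 2 + 10 = 12)
W(j) = -2*j (W(j) = 4 + (-4 - 2*j) = -2*j)
D(M) = -11 + 12*M (D(M) = -8 + 12*(M - 1/4) = -8 + 12*(-1/4 + M) = -8 + (-3 + 12*M) = -11 + 12*M)
f = -15 (f = 22 - 37 = -15)
(W(3)*f)*D(-1) = (-2*3*(-15))*(-11 + 12*(-1)) = (-6*(-15))*(-11 - 12) = 90*(-23) = -2070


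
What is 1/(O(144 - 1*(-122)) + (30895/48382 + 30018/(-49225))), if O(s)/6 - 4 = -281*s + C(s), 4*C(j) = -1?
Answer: -1190801975/534019279257913 ≈ -2.2299e-6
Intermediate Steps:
C(j) = -¼ (C(j) = (¼)*(-1) = -¼)
O(s) = 45/2 - 1686*s (O(s) = 24 + 6*(-281*s - ¼) = 24 + 6*(-¼ - 281*s) = 24 + (-3/2 - 1686*s) = 45/2 - 1686*s)
1/(O(144 - 1*(-122)) + (30895/48382 + 30018/(-49225))) = 1/((45/2 - 1686*(144 - 1*(-122))) + (30895/48382 + 30018/(-49225))) = 1/((45/2 - 1686*(144 + 122)) + (30895*(1/48382) + 30018*(-1/49225))) = 1/((45/2 - 1686*266) + (30895/48382 - 30018/49225)) = 1/((45/2 - 448476) + 68475499/2381603950) = 1/(-896907/2 + 68475499/2381603950) = 1/(-534019279257913/1190801975) = -1190801975/534019279257913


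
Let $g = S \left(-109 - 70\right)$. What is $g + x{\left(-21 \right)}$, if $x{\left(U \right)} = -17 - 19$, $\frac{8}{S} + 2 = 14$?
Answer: $- \frac{466}{3} \approx -155.33$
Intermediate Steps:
$S = \frac{2}{3}$ ($S = \frac{8}{-2 + 14} = \frac{8}{12} = 8 \cdot \frac{1}{12} = \frac{2}{3} \approx 0.66667$)
$x{\left(U \right)} = -36$ ($x{\left(U \right)} = -17 - 19 = -36$)
$g = - \frac{358}{3}$ ($g = \frac{2 \left(-109 - 70\right)}{3} = \frac{2}{3} \left(-179\right) = - \frac{358}{3} \approx -119.33$)
$g + x{\left(-21 \right)} = - \frac{358}{3} - 36 = - \frac{466}{3}$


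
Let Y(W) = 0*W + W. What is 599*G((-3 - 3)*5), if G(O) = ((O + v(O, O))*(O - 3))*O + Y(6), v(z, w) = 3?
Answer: -16007676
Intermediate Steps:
Y(W) = W (Y(W) = 0 + W = W)
G(O) = 6 + O*(-3 + O)*(3 + O) (G(O) = ((O + 3)*(O - 3))*O + 6 = ((3 + O)*(-3 + O))*O + 6 = ((-3 + O)*(3 + O))*O + 6 = O*(-3 + O)*(3 + O) + 6 = 6 + O*(-3 + O)*(3 + O))
599*G((-3 - 3)*5) = 599*(6 + ((-3 - 3)*5)**3 - 9*(-3 - 3)*5) = 599*(6 + (-6*5)**3 - (-54)*5) = 599*(6 + (-30)**3 - 9*(-30)) = 599*(6 - 27000 + 270) = 599*(-26724) = -16007676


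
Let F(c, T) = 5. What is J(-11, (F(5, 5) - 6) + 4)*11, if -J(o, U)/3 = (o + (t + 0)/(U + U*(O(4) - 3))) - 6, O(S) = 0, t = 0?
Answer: 561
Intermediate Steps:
J(o, U) = 18 - 3*o (J(o, U) = -3*((o + (0 + 0)/(U + U*(0 - 3))) - 6) = -3*((o + 0/(U + U*(-3))) - 6) = -3*((o + 0/(U - 3*U)) - 6) = -3*((o + 0/((-2*U))) - 6) = -3*((o + 0*(-1/(2*U))) - 6) = -3*((o + 0) - 6) = -3*(o - 6) = -3*(-6 + o) = 18 - 3*o)
J(-11, (F(5, 5) - 6) + 4)*11 = (18 - 3*(-11))*11 = (18 + 33)*11 = 51*11 = 561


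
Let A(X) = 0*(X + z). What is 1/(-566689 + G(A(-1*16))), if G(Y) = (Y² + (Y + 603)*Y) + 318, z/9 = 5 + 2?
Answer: -1/566371 ≈ -1.7656e-6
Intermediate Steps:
z = 63 (z = 9*(5 + 2) = 9*7 = 63)
A(X) = 0 (A(X) = 0*(X + 63) = 0*(63 + X) = 0)
G(Y) = 318 + Y² + Y*(603 + Y) (G(Y) = (Y² + (603 + Y)*Y) + 318 = (Y² + Y*(603 + Y)) + 318 = 318 + Y² + Y*(603 + Y))
1/(-566689 + G(A(-1*16))) = 1/(-566689 + (318 + 2*0² + 603*0)) = 1/(-566689 + (318 + 2*0 + 0)) = 1/(-566689 + (318 + 0 + 0)) = 1/(-566689 + 318) = 1/(-566371) = -1/566371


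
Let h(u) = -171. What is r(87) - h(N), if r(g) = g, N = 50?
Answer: 258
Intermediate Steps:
r(87) - h(N) = 87 - 1*(-171) = 87 + 171 = 258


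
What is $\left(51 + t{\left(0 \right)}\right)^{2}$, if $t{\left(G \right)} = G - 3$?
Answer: $2304$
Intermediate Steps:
$t{\left(G \right)} = -3 + G$
$\left(51 + t{\left(0 \right)}\right)^{2} = \left(51 + \left(-3 + 0\right)\right)^{2} = \left(51 - 3\right)^{2} = 48^{2} = 2304$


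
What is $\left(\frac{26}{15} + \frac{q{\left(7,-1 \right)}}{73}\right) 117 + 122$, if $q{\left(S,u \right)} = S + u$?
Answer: $\frac{122062}{365} \approx 334.42$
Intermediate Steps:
$\left(\frac{26}{15} + \frac{q{\left(7,-1 \right)}}{73}\right) 117 + 122 = \left(\frac{26}{15} + \frac{7 - 1}{73}\right) 117 + 122 = \left(26 \cdot \frac{1}{15} + 6 \cdot \frac{1}{73}\right) 117 + 122 = \left(\frac{26}{15} + \frac{6}{73}\right) 117 + 122 = \frac{1988}{1095} \cdot 117 + 122 = \frac{77532}{365} + 122 = \frac{122062}{365}$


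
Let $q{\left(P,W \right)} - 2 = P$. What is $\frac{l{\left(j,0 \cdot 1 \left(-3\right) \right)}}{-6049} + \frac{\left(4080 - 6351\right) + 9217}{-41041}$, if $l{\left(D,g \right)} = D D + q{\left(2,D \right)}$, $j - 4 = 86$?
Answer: $- \frac{374612618}{248257009} \approx -1.509$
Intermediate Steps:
$q{\left(P,W \right)} = 2 + P$
$j = 90$ ($j = 4 + 86 = 90$)
$l{\left(D,g \right)} = 4 + D^{2}$ ($l{\left(D,g \right)} = D D + \left(2 + 2\right) = D^{2} + 4 = 4 + D^{2}$)
$\frac{l{\left(j,0 \cdot 1 \left(-3\right) \right)}}{-6049} + \frac{\left(4080 - 6351\right) + 9217}{-41041} = \frac{4 + 90^{2}}{-6049} + \frac{\left(4080 - 6351\right) + 9217}{-41041} = \left(4 + 8100\right) \left(- \frac{1}{6049}\right) + \left(-2271 + 9217\right) \left(- \frac{1}{41041}\right) = 8104 \left(- \frac{1}{6049}\right) + 6946 \left(- \frac{1}{41041}\right) = - \frac{8104}{6049} - \frac{6946}{41041} = - \frac{374612618}{248257009}$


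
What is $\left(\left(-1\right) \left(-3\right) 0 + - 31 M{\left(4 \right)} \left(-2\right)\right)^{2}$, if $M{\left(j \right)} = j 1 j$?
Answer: $984064$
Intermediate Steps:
$M{\left(j \right)} = j^{2}$ ($M{\left(j \right)} = j j = j^{2}$)
$\left(\left(-1\right) \left(-3\right) 0 + - 31 M{\left(4 \right)} \left(-2\right)\right)^{2} = \left(\left(-1\right) \left(-3\right) 0 + - 31 \cdot 4^{2} \left(-2\right)\right)^{2} = \left(3 \cdot 0 + \left(-31\right) 16 \left(-2\right)\right)^{2} = \left(0 - -992\right)^{2} = \left(0 + 992\right)^{2} = 992^{2} = 984064$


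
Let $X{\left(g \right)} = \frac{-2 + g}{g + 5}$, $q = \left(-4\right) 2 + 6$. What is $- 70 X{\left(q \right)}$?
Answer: $\frac{280}{3} \approx 93.333$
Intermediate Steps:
$q = -2$ ($q = -8 + 6 = -2$)
$X{\left(g \right)} = \frac{-2 + g}{5 + g}$
$- 70 X{\left(q \right)} = - 70 \frac{-2 - 2}{5 - 2} = - 70 \cdot \frac{1}{3} \left(-4\right) = \left(-70\right) \left(- \frac{4}{3}\right) = \frac{280}{3}$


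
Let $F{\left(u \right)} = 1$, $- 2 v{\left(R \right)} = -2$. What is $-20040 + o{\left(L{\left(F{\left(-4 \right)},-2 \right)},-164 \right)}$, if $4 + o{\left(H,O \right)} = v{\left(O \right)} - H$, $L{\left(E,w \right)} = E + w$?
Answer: $-20042$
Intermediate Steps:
$v{\left(R \right)} = 1$ ($v{\left(R \right)} = \left(- \frac{1}{2}\right) \left(-2\right) = 1$)
$o{\left(H,O \right)} = -3 - H$ ($o{\left(H,O \right)} = -4 - \left(-1 + H\right) = -3 - H$)
$-20040 + o{\left(L{\left(F{\left(-4 \right)},-2 \right)},-164 \right)} = -20040 - 2 = -20042$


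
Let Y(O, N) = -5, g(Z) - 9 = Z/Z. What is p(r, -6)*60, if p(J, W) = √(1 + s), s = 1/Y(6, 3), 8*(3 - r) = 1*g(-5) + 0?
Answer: 24*√5 ≈ 53.666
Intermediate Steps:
g(Z) = 10 (g(Z) = 9 + Z/Z = 9 + 1 = 10)
r = 7/4 (r = 3 - (1*10 + 0)/8 = 3 - (10 + 0)/8 = 3 - ⅛*10 = 3 - 5/4 = 7/4 ≈ 1.7500)
s = -⅕ (s = 1/(-5) = -⅕ ≈ -0.20000)
p(J, W) = 2*√5/5 (p(J, W) = √(1 - ⅕) = √(⅘) = 2*√5/5)
p(r, -6)*60 = (2*√5/5)*60 = 24*√5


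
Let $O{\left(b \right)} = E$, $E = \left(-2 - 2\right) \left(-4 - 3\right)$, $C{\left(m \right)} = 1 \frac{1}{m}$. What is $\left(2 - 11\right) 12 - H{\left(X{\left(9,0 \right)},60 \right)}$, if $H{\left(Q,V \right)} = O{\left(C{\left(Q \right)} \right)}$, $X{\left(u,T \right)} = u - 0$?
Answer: $-136$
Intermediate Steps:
$C{\left(m \right)} = \frac{1}{m}$
$E = 28$ ($E = \left(-4\right) \left(-7\right) = 28$)
$X{\left(u,T \right)} = u$ ($X{\left(u,T \right)} = u + 0 = u$)
$O{\left(b \right)} = 28$
$H{\left(Q,V \right)} = 28$
$\left(2 - 11\right) 12 - H{\left(X{\left(9,0 \right)},60 \right)} = \left(2 - 11\right) 12 - 28 = \left(-9\right) 12 - 28 = -108 - 28 = -136$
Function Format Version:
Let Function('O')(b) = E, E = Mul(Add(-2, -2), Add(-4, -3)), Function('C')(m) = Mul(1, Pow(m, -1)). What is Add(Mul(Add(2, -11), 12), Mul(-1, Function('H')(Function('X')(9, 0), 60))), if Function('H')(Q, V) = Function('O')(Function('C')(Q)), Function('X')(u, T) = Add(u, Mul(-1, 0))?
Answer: -136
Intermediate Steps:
Function('C')(m) = Pow(m, -1)
E = 28 (E = Mul(-4, -7) = 28)
Function('X')(u, T) = u (Function('X')(u, T) = Add(u, 0) = u)
Function('O')(b) = 28
Function('H')(Q, V) = 28
Add(Mul(Add(2, -11), 12), Mul(-1, Function('H')(Function('X')(9, 0), 60))) = Add(Mul(Add(2, -11), 12), Mul(-1, 28)) = Add(Mul(-9, 12), -28) = Add(-108, -28) = -136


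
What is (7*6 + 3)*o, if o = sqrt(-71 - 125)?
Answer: 630*I ≈ 630.0*I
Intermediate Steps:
o = 14*I (o = sqrt(-196) = 14*I ≈ 14.0*I)
(7*6 + 3)*o = (7*6 + 3)*(14*I) = (42 + 3)*(14*I) = 45*(14*I) = 630*I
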